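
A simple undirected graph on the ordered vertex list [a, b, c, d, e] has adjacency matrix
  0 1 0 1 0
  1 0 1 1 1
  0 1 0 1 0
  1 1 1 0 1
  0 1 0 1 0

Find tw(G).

2

A width-2 tree decomposition is:
Bags: B1 = {b, c, d}  B2 = {b, d, e}  B3 = {a, b, d}
Tree: B1–B2, B1–B3
The largest bag has 3 vertices, giving width 2; this decomposition certifies tw(G) ≤ 2. On the other hand G contains the 3-clique {b, d, e}. A clique must lie in a single bag of any decomposition, so no decomposition can have width below 2. Hence tw(G) = 2 exactly.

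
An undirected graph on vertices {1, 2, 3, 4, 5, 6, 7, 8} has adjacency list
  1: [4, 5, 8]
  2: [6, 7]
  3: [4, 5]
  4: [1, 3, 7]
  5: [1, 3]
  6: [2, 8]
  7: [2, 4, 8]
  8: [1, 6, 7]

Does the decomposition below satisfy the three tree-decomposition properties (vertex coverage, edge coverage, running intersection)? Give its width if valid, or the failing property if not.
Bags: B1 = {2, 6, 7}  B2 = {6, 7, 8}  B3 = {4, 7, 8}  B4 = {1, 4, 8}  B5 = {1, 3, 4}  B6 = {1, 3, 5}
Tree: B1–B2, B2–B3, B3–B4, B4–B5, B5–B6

Vertex coverage: the bags together contain {1, 2, 3, 4, 5, 6, 7, 8}, the full vertex set. Edge coverage: each edge of G has both endpoints in at least one bag. Running intersection: for every vertex, the bags containing it form a connected subtree. All three properties hold, so this is a valid tree decomposition of width max|bag| − 1 = 2, and hence tw(G) ≤ 2.

Yes; width 2.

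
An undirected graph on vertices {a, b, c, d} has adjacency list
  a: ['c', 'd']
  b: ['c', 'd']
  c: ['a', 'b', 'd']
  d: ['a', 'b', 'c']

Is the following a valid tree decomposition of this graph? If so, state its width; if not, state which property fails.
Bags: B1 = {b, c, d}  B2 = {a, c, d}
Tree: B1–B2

Yes; width 2.

Checking the three conditions: (i) the bags cover all of {a, b, c, d}; (ii) for each edge, some bag contains both endpoints; (iii) the bags containing any fixed vertex form a subtree. All hold, so the decomposition is valid with width 3 − 1 = 2.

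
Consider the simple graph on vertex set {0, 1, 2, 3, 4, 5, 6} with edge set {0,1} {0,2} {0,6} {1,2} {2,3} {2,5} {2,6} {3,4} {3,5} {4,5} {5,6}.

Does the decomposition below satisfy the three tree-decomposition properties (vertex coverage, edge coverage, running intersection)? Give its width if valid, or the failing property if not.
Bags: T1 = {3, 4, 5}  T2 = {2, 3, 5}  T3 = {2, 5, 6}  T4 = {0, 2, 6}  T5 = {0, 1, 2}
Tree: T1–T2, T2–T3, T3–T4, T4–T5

Yes; width 2.

Every vertex of G appears in some bag (union = {0, 1, 2, 3, 4, 5, 6}); every edge is covered by a bag; and for each vertex v the set of bags containing v is connected in the bag tree. The decomposition is therefore valid. The largest bag has 3 vertices, so the width is 2.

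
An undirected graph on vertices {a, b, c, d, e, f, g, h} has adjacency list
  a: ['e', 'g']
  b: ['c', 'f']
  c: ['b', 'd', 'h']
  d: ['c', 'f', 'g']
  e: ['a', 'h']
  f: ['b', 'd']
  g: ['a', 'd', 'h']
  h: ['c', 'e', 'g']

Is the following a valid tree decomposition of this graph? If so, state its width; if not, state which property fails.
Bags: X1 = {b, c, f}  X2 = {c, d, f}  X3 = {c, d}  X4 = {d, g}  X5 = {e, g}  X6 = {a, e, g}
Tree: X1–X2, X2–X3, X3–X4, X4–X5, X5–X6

No — vertex h appears in no bag.

A tree decomposition must satisfy three properties: every vertex lies in some bag; for every edge, both endpoints lie together in some bag; and for every vertex, the bags containing it form a connected subtree. Here vertex h appears in no bag, so the decomposition is invalid.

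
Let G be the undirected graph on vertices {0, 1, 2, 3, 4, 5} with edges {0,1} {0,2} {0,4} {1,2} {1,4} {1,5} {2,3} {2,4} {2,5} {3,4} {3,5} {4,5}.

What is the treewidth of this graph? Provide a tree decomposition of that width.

The largest bag has 4 vertices, giving width 3; this decomposition certifies tw(G) ≤ 3. For the lower bound, the 4 vertices {0, 1, 2, 4} are pairwise adjacent, and any tree decomposition puts a clique entirely inside one bag — forcing width ≥ 3. Hence tw(G) = 3 exactly.

Treewidth 3.
Bags: B1 = {1, 2, 4, 5}  B2 = {2, 3, 4, 5}  B3 = {0, 1, 2, 4}
Tree: B1–B2, B1–B3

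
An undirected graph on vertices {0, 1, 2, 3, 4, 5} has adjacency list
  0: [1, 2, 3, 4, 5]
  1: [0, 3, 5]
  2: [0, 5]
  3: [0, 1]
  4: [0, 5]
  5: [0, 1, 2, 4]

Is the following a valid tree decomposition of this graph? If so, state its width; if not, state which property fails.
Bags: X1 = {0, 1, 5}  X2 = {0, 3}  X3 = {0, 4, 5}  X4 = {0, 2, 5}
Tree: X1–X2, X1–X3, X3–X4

A tree decomposition must satisfy three properties: every vertex lies in some bag; for every edge, both endpoints lie together in some bag; and for every vertex, the bags containing it form a connected subtree. Here edge (1,3) lies in no bag, so the decomposition is invalid.

No — edge (1,3) lies in no bag.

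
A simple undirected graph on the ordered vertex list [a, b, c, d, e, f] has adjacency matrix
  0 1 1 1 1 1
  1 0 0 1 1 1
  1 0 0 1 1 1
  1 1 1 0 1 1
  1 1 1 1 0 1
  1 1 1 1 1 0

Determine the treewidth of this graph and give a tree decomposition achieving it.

Treewidth 4.
One such decomposition:
Bags: B1 = {a, c, d, e, f}  B2 = {a, b, d, e, f}
Tree: B1–B2

The largest bag has 5 vertices, giving width 4; this decomposition certifies tw(G) ≤ 4. On the other hand G contains the 5-clique {a, c, d, e, f}. A clique must lie in a single bag of any decomposition, so no decomposition can have width below 4. Combining the bounds, tw(G) = 4.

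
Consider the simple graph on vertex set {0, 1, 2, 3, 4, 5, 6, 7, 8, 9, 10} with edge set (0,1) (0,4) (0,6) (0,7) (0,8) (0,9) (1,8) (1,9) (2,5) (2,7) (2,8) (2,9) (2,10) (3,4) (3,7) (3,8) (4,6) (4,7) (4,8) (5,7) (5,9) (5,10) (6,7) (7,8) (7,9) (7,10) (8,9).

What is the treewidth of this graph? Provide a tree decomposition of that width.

Treewidth 3.
One such decomposition:
Bags: B1 = {0, 7, 8, 9}  B2 = {2, 7, 8, 9}  B3 = {0, 4, 7, 8}  B4 = {2, 5, 7, 9}  B5 = {0, 1, 8, 9}  B6 = {2, 5, 7, 10}  B7 = {3, 4, 7, 8}  B8 = {0, 4, 6, 7}
Tree: B1–B2, B1–B3, B2–B4, B1–B5, B4–B6, B3–B7, B3–B8

Each bag holds 4 vertices, so the decomposition has width 3, which upper-bounds the treewidth. For the lower bound, the 4 vertices {0, 1, 8, 9} are pairwise adjacent, and any tree decomposition puts a clique entirely inside one bag — forcing width ≥ 3. The upper and lower bounds meet at 3, so that is the treewidth.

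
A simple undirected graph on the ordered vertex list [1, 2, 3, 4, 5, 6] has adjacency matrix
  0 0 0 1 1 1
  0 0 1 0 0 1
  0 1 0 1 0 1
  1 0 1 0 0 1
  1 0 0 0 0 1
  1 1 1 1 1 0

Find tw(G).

A width-2 tree decomposition is:
Bags: B1 = {1, 4, 6}  B2 = {1, 5, 6}  B3 = {3, 4, 6}  B4 = {2, 3, 6}
Tree: B1–B2, B1–B3, B3–B4
Each bag holds 3 vertices, so the decomposition has width 2, which upper-bounds the treewidth. On the other hand G contains the 3-clique {1, 4, 6}. A clique must lie in a single bag of any decomposition, so no decomposition can have width below 2. Therefore the treewidth is 2.

2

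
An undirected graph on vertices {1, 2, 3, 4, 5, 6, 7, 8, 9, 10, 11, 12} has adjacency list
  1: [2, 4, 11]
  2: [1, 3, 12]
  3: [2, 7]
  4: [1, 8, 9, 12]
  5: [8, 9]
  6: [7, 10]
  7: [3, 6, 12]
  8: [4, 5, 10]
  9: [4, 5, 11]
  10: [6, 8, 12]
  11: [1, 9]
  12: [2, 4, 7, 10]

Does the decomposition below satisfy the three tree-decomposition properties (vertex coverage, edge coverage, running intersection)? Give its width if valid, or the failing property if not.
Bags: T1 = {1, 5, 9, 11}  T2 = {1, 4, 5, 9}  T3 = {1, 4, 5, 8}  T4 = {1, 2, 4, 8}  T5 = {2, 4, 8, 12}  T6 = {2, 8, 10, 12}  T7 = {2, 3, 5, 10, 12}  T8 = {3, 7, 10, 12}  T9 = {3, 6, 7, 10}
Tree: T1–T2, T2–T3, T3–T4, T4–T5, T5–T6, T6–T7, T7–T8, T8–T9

No — bags containing vertex 5 are not connected in the tree.

A tree decomposition must satisfy three properties: every vertex lies in some bag; for every edge, both endpoints lie together in some bag; and for every vertex, the bags containing it form a connected subtree. Here bags containing vertex 5 are not connected in the tree, so the decomposition is invalid.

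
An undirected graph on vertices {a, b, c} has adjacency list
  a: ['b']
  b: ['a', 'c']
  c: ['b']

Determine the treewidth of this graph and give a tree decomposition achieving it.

The largest bag has 2 vertices, giving width 1; this decomposition certifies tw(G) ≤ 1. Since G has at least one edge (e.g. a–b), it is not an edgeless graph, so tw(G) ≥ 1. Hence tw(G) = 1 exactly.

Treewidth 1.
One such decomposition:
Bags: B1 = {a, b}  B2 = {b, c}
Tree: B1–B2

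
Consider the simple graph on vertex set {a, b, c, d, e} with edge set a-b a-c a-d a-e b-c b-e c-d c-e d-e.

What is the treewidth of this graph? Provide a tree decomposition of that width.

Treewidth 3.
Bags: B1 = {a, b, c, e}  B2 = {a, c, d, e}
Tree: B1–B2

Every bag has size at most 4, so the width is 4 − 1 = 3 and tw(G) ≤ 3. Conversely, {a, c, d, e} is a clique of size 4, and the vertices of any clique must share a bag in every tree decomposition; so some bag has ≥ 4 vertices and tw(G) ≥ 3. Combining the bounds, tw(G) = 3.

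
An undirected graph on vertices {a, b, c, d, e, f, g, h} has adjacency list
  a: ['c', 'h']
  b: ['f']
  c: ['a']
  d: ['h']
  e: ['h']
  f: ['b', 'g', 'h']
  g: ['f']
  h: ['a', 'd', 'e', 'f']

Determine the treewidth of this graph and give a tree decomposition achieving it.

The largest bag has 2 vertices, giving width 1; this decomposition certifies tw(G) ≤ 1. G has an edge, so its treewidth is at least 1. The upper and lower bounds meet at 1, so that is the treewidth.

Treewidth 1.
One optimal decomposition is:
Bags: B1 = {f, g}  B2 = {b, f}  B3 = {f, h}  B4 = {a, h}  B5 = {a, c}  B6 = {e, h}  B7 = {d, h}
Tree: B1–B2, B2–B3, B3–B4, B4–B5, B3–B6, B4–B7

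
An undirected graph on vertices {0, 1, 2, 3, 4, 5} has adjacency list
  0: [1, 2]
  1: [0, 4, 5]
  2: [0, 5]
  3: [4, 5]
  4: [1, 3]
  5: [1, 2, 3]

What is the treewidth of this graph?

2

A width-2 tree decomposition is:
Bags: B1 = {0, 1, 2}  B2 = {1, 2, 5}  B3 = {1, 4, 5}  B4 = {3, 4, 5}
Tree: B1–B2, B2–B3, B3–B4
The largest bag has 3 vertices, giving width 2; this decomposition certifies tw(G) ≤ 2. Since 0–2–5–1–0 is a cycle in G, G is not acyclic. Forests are exactly the graphs of treewidth ≤ 1, so tw(G) ≥ 2. Hence tw(G) = 2 exactly.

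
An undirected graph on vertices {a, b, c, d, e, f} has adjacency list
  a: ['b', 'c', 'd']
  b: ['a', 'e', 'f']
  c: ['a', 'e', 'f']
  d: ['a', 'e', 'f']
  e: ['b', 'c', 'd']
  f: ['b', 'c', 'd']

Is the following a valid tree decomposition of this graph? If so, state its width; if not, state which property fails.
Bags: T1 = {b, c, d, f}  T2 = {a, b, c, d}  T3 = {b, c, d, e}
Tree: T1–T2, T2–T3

Yes; width 3.

Every vertex of G appears in some bag (union = {a, b, c, d, e, f}); every edge is covered by a bag; and for each vertex v the set of bags containing v is connected in the bag tree. The decomposition is therefore valid. The largest bag has 4 vertices, so the width is 3.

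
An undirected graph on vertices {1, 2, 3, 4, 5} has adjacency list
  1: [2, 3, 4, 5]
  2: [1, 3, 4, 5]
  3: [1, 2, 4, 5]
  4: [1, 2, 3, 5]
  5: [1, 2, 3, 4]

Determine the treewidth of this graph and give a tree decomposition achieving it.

Treewidth 4.
Bags: B1 = {1, 2, 3, 4, 5}
Tree: (single bag)

With just one bag of size 5, the width is 5 − 1 = 4, so tw(G) ≤ 4. On the other hand G contains the 5-clique {1, 2, 3, 4, 5}. A clique must lie in a single bag of any decomposition, so no decomposition can have width below 4. Therefore the treewidth is 4.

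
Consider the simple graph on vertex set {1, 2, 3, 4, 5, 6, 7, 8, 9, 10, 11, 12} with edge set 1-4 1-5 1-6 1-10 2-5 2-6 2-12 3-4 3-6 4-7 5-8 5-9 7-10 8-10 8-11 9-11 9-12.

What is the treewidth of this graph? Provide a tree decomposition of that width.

Each bag holds 4 vertices, so the decomposition has width 3, which upper-bounds the treewidth. For the lower bound: the 4 vertex sets {9,11,12}, {2}, {5}, {1,6,8,10} are disjoint, each induces a connected subgraph, and every pair is joined by at least one edge of G. Contracting each set to a single vertex therefore yields K_{4} as a minor, and since treewidth is minor-monotone, tw(G) ≥ tw(K_{4}) = 3. The upper and lower bounds meet at 3, so that is the treewidth.

Treewidth 3.
One such decomposition:
Bags: B1 = {2, 9, 11, 12}  B2 = {2, 5, 9, 11}  B3 = {2, 5, 8, 11}  B4 = {2, 5, 6, 8}  B5 = {1, 5, 6, 8}  B6 = {1, 6, 8, 10}  B7 = {1, 3, 6, 10}  B8 = {1, 3, 4, 10}  B9 = {3, 4, 7, 10}
Tree: B1–B2, B2–B3, B3–B4, B4–B5, B5–B6, B6–B7, B7–B8, B8–B9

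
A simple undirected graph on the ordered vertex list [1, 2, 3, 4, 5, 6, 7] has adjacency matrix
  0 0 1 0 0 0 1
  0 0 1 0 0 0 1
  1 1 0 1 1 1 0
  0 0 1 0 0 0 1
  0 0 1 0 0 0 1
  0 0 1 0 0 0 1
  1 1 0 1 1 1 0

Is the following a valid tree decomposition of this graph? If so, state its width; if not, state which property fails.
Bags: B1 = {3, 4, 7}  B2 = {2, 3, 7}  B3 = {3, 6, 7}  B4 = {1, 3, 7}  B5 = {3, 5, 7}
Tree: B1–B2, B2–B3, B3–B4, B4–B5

Vertex coverage: the bags together contain {1, 2, 3, 4, 5, 6, 7}, the full vertex set. Edge coverage: each edge of G has both endpoints in at least one bag. Running intersection: for every vertex, the bags containing it form a connected subtree. All three properties hold, so this is a valid tree decomposition of width max|bag| − 1 = 2, and hence tw(G) ≤ 2.

Yes; width 2.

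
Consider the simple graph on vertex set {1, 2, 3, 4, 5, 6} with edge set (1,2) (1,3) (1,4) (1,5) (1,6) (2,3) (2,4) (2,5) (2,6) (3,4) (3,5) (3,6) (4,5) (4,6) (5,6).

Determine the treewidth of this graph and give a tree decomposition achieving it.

With just one bag of size 6, the width is 6 − 1 = 5, so tw(G) ≤ 5. Conversely, {1, 2, 3, 4, 5, 6} is a clique of size 6, and the vertices of any clique must share a bag in every tree decomposition; so some bag has ≥ 6 vertices and tw(G) ≥ 5. The upper and lower bounds meet at 5, so that is the treewidth.

Treewidth 5.
Bags: B1 = {1, 2, 3, 4, 5, 6}
Tree: (single bag)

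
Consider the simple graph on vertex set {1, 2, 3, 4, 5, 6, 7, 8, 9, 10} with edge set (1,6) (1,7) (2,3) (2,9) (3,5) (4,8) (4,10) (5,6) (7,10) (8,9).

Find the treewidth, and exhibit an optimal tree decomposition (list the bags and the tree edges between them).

Each bag holds 3 vertices, so the decomposition has width 2, which upper-bounds the treewidth. For the lower bound, G contains the cycle 9–8–4–10–7–1–6–5–3–2–9, so G is not a forest; only forests have treewidth ≤ 1, hence tw(G) ≥ 2. Hence tw(G) = 2 exactly.

Treewidth 2.
One optimal decomposition is:
Bags: B1 = {4, 8, 9}  B2 = {4, 9, 10}  B3 = {7, 9, 10}  B4 = {1, 7, 9}  B5 = {1, 6, 9}  B6 = {5, 6, 9}  B7 = {3, 5, 9}  B8 = {2, 3, 9}
Tree: B1–B2, B2–B3, B3–B4, B4–B5, B5–B6, B6–B7, B7–B8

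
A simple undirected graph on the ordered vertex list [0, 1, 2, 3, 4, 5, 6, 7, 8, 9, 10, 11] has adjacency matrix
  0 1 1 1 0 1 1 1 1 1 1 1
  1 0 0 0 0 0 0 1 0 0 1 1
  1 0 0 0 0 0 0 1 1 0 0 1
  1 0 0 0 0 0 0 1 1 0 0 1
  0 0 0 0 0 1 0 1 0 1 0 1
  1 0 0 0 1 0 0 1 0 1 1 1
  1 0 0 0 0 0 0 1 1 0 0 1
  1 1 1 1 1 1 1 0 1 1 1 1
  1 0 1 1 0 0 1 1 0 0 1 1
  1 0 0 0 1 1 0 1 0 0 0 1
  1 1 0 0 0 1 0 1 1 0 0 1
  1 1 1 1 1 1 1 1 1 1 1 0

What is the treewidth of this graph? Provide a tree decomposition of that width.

Each bag holds 5 vertices, so the decomposition has width 4, which upper-bounds the treewidth. For the lower bound, the 5 vertices {0, 3, 7, 8, 11} are pairwise adjacent, and any tree decomposition puts a clique entirely inside one bag — forcing width ≥ 4. Hence tw(G) = 4 exactly.

Treewidth 4.
Bags: B1 = {0, 3, 7, 8, 11}  B2 = {0, 7, 8, 10, 11}  B3 = {0, 5, 7, 10, 11}  B4 = {0, 6, 7, 8, 11}  B5 = {0, 2, 7, 8, 11}  B6 = {0, 1, 7, 10, 11}  B7 = {0, 5, 7, 9, 11}  B8 = {4, 5, 7, 9, 11}
Tree: B1–B2, B2–B3, B2–B4, B1–B5, B2–B6, B3–B7, B7–B8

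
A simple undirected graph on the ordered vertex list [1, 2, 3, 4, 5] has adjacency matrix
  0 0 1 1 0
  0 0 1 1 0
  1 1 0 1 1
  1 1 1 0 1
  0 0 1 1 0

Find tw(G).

2

A width-2 tree decomposition is:
Bags: B1 = {3, 4, 5}  B2 = {2, 3, 4}  B3 = {1, 3, 4}
Tree: B1–B2, B1–B3
Every bag has size at most 3, so the width is 3 − 1 = 2 and tw(G) ≤ 2. On the other hand G contains the 3-clique {1, 3, 4}. A clique must lie in a single bag of any decomposition, so no decomposition can have width below 2. Therefore the treewidth is 2.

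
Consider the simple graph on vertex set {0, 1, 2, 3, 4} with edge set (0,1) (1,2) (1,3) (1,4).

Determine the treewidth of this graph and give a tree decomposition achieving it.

Treewidth 1.
One such decomposition:
Bags: B1 = {1, 4}  B2 = {0, 1}  B3 = {1, 2}  B4 = {1, 3}
Tree: B1–B2, B2–B3, B1–B4

Every bag has size at most 2, so the width is 2 − 1 = 1 and tw(G) ≤ 1. Since G has at least one edge (e.g. 4–1), it is not an edgeless graph, so tw(G) ≥ 1. Hence tw(G) = 1 exactly.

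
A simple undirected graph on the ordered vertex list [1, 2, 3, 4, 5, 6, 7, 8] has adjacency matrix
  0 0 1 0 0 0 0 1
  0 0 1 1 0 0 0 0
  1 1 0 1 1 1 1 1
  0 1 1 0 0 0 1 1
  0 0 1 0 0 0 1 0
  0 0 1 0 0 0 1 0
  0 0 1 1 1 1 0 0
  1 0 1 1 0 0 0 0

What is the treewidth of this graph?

2

A width-2 tree decomposition is:
Bags: B1 = {1, 3, 8}  B2 = {3, 4, 8}  B3 = {3, 4, 7}  B4 = {2, 3, 4}  B5 = {3, 5, 7}  B6 = {3, 6, 7}
Tree: B1–B2, B2–B3, B3–B4, B3–B5, B5–B6
The largest bag has 3 vertices, giving width 2; this decomposition certifies tw(G) ≤ 2. For the lower bound, the 3 vertices {1, 3, 8} are pairwise adjacent, and any tree decomposition puts a clique entirely inside one bag — forcing width ≥ 2. The upper and lower bounds meet at 2, so that is the treewidth.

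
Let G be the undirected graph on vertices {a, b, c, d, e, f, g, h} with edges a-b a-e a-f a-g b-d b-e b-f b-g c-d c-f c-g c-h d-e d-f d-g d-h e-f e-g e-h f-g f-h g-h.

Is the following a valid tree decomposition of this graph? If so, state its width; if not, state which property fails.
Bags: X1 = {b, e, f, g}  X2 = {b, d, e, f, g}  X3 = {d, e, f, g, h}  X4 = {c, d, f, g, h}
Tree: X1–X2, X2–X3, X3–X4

A tree decomposition must satisfy three properties: every vertex lies in some bag; for every edge, both endpoints lie together in some bag; and for every vertex, the bags containing it form a connected subtree. Here vertex a appears in no bag, so the decomposition is invalid.

No — vertex a appears in no bag.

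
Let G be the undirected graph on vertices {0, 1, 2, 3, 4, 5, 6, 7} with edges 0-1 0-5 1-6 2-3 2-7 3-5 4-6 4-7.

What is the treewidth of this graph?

A width-2 tree decomposition is:
Bags: B1 = {0, 1, 6}  B2 = {0, 4, 6}  B3 = {0, 4, 7}  B4 = {0, 2, 7}  B5 = {0, 2, 3}  B6 = {0, 3, 5}
Tree: B1–B2, B2–B3, B3–B4, B4–B5, B5–B6
Each bag holds 3 vertices, so the decomposition has width 2, which upper-bounds the treewidth. For the lower bound, G contains the cycle 0–1–6–4–7–2–3–5–0, so G is not a forest; only forests have treewidth ≤ 1, hence tw(G) ≥ 2. Combining the bounds, tw(G) = 2.

2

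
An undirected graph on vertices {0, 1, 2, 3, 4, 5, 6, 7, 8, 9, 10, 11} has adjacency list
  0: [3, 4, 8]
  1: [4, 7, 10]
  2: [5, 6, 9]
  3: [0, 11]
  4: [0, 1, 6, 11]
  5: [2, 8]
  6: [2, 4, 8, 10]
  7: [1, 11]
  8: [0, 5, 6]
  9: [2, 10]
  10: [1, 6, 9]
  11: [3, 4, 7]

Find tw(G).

3

A width-3 tree decomposition is:
Bags: B1 = {2, 5, 8, 9}  B2 = {2, 6, 8, 9}  B3 = {6, 8, 9, 10}  B4 = {0, 6, 8, 10}  B5 = {0, 4, 6, 10}  B6 = {0, 1, 4, 10}  B7 = {0, 1, 3, 4}  B8 = {1, 3, 4, 11}  B9 = {1, 3, 7, 11}
Tree: B1–B2, B2–B3, B3–B4, B4–B5, B5–B6, B6–B7, B7–B8, B8–B9
Each bag holds 4 vertices, so the decomposition has width 3, which upper-bounds the treewidth. For the lower bound: the 4 vertex sets {2,5,9}, {8}, {6}, {0,1,4,10} are disjoint, each induces a connected subgraph, and every pair is joined by at least one edge of G. Contracting each set to a single vertex therefore yields K_{4} as a minor, and since treewidth is minor-monotone, tw(G) ≥ tw(K_{4}) = 3. The upper and lower bounds meet at 3, so that is the treewidth.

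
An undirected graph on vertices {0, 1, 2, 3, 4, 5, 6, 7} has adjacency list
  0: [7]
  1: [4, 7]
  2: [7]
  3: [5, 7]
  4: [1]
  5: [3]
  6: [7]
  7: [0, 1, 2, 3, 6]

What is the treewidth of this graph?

A width-1 tree decomposition is:
Bags: B1 = {2, 7}  B2 = {1, 7}  B3 = {6, 7}  B4 = {0, 7}  B5 = {3, 7}  B6 = {3, 5}  B7 = {1, 4}
Tree: B1–B2, B1–B3, B3–B4, B2–B5, B5–B6, B2–B7
The largest bag has 2 vertices, giving width 1; this decomposition certifies tw(G) ≤ 1. Any graph with an edge has treewidth ≥ 1, and G has the edge 7–2. Therefore the treewidth is 1.

1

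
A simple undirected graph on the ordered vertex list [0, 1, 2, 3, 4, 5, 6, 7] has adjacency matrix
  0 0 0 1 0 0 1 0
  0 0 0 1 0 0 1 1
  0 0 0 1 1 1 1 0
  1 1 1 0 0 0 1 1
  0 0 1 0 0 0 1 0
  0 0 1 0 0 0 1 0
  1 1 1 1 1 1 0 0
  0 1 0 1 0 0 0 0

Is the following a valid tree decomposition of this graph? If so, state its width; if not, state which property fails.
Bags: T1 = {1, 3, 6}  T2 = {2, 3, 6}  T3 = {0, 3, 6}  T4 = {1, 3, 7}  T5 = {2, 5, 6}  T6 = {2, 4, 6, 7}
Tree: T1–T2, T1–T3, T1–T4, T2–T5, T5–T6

No — bags containing vertex 7 are not connected in the tree.

A tree decomposition must satisfy three properties: every vertex lies in some bag; for every edge, both endpoints lie together in some bag; and for every vertex, the bags containing it form a connected subtree. Here bags containing vertex 7 are not connected in the tree, so the decomposition is invalid.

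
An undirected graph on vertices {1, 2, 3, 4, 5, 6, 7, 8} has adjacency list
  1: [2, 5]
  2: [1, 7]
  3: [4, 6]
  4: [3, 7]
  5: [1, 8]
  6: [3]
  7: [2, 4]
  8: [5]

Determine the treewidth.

A width-1 tree decomposition is:
Bags: B1 = {5, 8}  B2 = {1, 5}  B3 = {1, 2}  B4 = {2, 7}  B5 = {4, 7}  B6 = {3, 4}  B7 = {3, 6}
Tree: B1–B2, B2–B3, B3–B4, B4–B5, B5–B6, B6–B7
Each bag holds 2 vertices, so the decomposition has width 1, which upper-bounds the treewidth. Any graph with an edge has treewidth ≥ 1, and G has the edge 8–5. Hence tw(G) = 1 exactly.

1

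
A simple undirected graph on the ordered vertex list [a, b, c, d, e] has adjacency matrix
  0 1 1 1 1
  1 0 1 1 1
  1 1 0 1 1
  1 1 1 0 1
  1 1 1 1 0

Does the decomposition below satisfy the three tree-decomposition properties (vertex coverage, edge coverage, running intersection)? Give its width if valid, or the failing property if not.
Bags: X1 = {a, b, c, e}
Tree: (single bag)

No — vertex d appears in no bag.

A tree decomposition must satisfy three properties: every vertex lies in some bag; for every edge, both endpoints lie together in some bag; and for every vertex, the bags containing it form a connected subtree. Here vertex d appears in no bag, so the decomposition is invalid.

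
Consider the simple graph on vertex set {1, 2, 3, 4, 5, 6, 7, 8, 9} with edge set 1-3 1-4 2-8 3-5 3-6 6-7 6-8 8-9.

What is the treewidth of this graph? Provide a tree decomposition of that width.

Treewidth 1.
Bags: B1 = {3, 6}  B2 = {1, 3}  B3 = {6, 8}  B4 = {8, 9}  B5 = {1, 4}  B6 = {3, 5}  B7 = {6, 7}  B8 = {2, 8}
Tree: B1–B2, B1–B3, B3–B4, B2–B5, B2–B6, B3–B7, B4–B8

Each bag holds 2 vertices, so the decomposition has width 1, which upper-bounds the treewidth. Any graph with an edge has treewidth ≥ 1, and G has the edge 3–6. Hence tw(G) = 1 exactly.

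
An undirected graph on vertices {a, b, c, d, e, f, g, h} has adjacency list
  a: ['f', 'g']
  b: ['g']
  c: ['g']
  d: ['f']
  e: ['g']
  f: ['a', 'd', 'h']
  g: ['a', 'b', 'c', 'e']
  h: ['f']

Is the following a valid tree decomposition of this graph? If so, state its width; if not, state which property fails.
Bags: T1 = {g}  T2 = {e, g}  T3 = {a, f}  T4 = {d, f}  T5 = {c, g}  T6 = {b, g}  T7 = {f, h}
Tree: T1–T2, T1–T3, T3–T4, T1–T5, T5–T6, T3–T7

No — edge (a,g) lies in no bag.

A tree decomposition must satisfy three properties: every vertex lies in some bag; for every edge, both endpoints lie together in some bag; and for every vertex, the bags containing it form a connected subtree. Here edge (a,g) lies in no bag, so the decomposition is invalid.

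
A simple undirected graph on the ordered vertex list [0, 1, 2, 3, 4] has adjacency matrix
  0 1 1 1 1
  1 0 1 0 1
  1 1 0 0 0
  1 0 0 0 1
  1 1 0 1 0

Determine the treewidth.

A width-2 tree decomposition is:
Bags: B1 = {0, 1, 2}  B2 = {0, 1, 4}  B3 = {0, 3, 4}
Tree: B1–B2, B2–B3
The largest bag has 3 vertices, giving width 2; this decomposition certifies tw(G) ≤ 2. On the other hand G contains the 3-clique {0, 1, 2}. A clique must lie in a single bag of any decomposition, so no decomposition can have width below 2. Hence tw(G) = 2 exactly.

2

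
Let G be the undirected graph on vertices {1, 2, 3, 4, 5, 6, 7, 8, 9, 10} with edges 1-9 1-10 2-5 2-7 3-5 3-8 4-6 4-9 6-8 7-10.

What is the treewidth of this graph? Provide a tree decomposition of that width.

Treewidth 2.
Bags: B1 = {1, 7, 10}  B2 = {1, 7, 9}  B3 = {4, 7, 9}  B4 = {4, 6, 7}  B5 = {6, 7, 8}  B6 = {3, 7, 8}  B7 = {3, 5, 7}  B8 = {2, 5, 7}
Tree: B1–B2, B2–B3, B3–B4, B4–B5, B5–B6, B6–B7, B7–B8

Each bag holds 3 vertices, so the decomposition has width 2, which upper-bounds the treewidth. Since 7–10–1–9–4–6–8–3–5–2–7 is a cycle in G, G is not acyclic. Forests are exactly the graphs of treewidth ≤ 1, so tw(G) ≥ 2. The upper and lower bounds meet at 2, so that is the treewidth.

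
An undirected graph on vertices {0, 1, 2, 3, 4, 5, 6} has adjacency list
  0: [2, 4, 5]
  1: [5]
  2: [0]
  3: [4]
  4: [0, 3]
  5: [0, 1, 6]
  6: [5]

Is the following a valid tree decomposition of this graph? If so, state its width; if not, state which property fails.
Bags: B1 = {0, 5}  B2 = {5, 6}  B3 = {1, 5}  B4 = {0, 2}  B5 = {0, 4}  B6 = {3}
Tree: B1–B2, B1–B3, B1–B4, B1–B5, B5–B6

No — edge (4,3) lies in no bag.

A tree decomposition must satisfy three properties: every vertex lies in some bag; for every edge, both endpoints lie together in some bag; and for every vertex, the bags containing it form a connected subtree. Here edge (4,3) lies in no bag, so the decomposition is invalid.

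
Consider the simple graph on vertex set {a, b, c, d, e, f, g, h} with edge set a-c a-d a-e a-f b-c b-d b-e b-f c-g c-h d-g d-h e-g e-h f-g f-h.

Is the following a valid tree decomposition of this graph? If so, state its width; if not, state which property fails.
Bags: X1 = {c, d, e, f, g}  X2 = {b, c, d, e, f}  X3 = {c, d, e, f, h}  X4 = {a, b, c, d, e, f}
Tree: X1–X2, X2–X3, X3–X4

No — bags containing vertex b are not connected in the tree.

A tree decomposition must satisfy three properties: every vertex lies in some bag; for every edge, both endpoints lie together in some bag; and for every vertex, the bags containing it form a connected subtree. Here bags containing vertex b are not connected in the tree, so the decomposition is invalid.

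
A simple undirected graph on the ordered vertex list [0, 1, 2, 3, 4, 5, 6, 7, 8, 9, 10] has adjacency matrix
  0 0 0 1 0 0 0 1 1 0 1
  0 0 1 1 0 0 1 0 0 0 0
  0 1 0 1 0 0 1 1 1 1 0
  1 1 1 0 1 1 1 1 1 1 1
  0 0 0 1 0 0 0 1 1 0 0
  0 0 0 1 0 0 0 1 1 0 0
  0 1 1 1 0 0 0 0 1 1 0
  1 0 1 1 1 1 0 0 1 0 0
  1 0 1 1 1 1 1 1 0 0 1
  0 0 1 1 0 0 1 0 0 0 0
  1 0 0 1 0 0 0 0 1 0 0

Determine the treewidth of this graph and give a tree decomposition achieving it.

Treewidth 3.
One optimal decomposition is:
Bags: B1 = {3, 5, 7, 8}  B2 = {2, 3, 7, 8}  B3 = {0, 3, 7, 8}  B4 = {2, 3, 6, 8}  B5 = {3, 4, 7, 8}  B6 = {1, 2, 3, 6}  B7 = {2, 3, 6, 9}  B8 = {0, 3, 8, 10}
Tree: B1–B2, B2–B3, B2–B4, B2–B5, B4–B6, B6–B7, B3–B8

The largest bag has 4 vertices, giving width 3; this decomposition certifies tw(G) ≤ 3. For the lower bound, the 4 vertices {0, 3, 8, 10} are pairwise adjacent, and any tree decomposition puts a clique entirely inside one bag — forcing width ≥ 3. Hence tw(G) = 3 exactly.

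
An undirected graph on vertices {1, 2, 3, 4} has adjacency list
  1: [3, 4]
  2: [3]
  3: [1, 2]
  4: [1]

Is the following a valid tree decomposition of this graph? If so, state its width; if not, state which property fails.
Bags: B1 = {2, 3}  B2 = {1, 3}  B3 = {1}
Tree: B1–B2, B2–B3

No — vertex 4 appears in no bag.

A tree decomposition must satisfy three properties: every vertex lies in some bag; for every edge, both endpoints lie together in some bag; and for every vertex, the bags containing it form a connected subtree. Here vertex 4 appears in no bag, so the decomposition is invalid.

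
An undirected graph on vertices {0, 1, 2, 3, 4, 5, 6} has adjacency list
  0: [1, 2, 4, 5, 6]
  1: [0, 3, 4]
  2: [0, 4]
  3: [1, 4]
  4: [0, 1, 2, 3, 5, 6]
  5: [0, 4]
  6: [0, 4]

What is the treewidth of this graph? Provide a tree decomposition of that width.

The largest bag has 3 vertices, giving width 2; this decomposition certifies tw(G) ≤ 2. For the lower bound, the 3 vertices {0, 1, 4} are pairwise adjacent, and any tree decomposition puts a clique entirely inside one bag — forcing width ≥ 2. Hence tw(G) = 2 exactly.

Treewidth 2.
One such decomposition:
Bags: B1 = {0, 1, 4}  B2 = {0, 4, 5}  B3 = {0, 2, 4}  B4 = {1, 3, 4}  B5 = {0, 4, 6}
Tree: B1–B2, B2–B3, B1–B4, B2–B5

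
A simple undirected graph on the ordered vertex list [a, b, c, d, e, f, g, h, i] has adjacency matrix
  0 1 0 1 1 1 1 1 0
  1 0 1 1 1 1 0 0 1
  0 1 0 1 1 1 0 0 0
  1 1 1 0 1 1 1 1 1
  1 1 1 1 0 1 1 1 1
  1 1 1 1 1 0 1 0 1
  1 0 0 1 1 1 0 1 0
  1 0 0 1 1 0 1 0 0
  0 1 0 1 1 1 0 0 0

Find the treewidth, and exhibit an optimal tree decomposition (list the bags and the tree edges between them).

Treewidth 4.
Bags: B1 = {a, b, d, e, f}  B2 = {a, d, e, f, g}  B3 = {b, c, d, e, f}  B4 = {b, d, e, f, i}  B5 = {a, d, e, g, h}
Tree: B1–B2, B1–B3, B1–B4, B2–B5

The largest bag has 5 vertices, giving width 4; this decomposition certifies tw(G) ≤ 4. On the other hand G contains the 5-clique {a, d, e, g, h}. A clique must lie in a single bag of any decomposition, so no decomposition can have width below 4. Combining the bounds, tw(G) = 4.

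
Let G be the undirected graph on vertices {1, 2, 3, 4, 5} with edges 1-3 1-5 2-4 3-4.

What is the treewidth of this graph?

A width-1 tree decomposition is:
Bags: B1 = {2, 4}  B2 = {3, 4}  B3 = {1, 3}  B4 = {1, 5}
Tree: B1–B2, B2–B3, B3–B4
Every bag has size at most 2, so the width is 2 − 1 = 1 and tw(G) ≤ 1. G has an edge, so its treewidth is at least 1. Hence tw(G) = 1 exactly.

1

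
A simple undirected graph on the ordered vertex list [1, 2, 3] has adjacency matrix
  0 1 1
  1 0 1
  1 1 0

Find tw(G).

A width-2 tree decomposition is:
Bags: B1 = {1, 2, 3}
Tree: (single bag)
A single bag containing all 3 vertices is trivially a valid decomposition of width 2. Conversely, {1, 2, 3} is a clique of size 3, and the vertices of any clique must share a bag in every tree decomposition; so some bag has ≥ 3 vertices and tw(G) ≥ 2. The upper and lower bounds meet at 2, so that is the treewidth.

2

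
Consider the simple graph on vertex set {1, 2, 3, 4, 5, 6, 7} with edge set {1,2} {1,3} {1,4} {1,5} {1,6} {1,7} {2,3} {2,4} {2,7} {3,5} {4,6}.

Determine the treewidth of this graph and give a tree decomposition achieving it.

Each bag holds 3 vertices, so the decomposition has width 2, which upper-bounds the treewidth. Conversely, {1, 2, 3} is a clique of size 3, and the vertices of any clique must share a bag in every tree decomposition; so some bag has ≥ 3 vertices and tw(G) ≥ 2. Combining the bounds, tw(G) = 2.

Treewidth 2.
One optimal decomposition is:
Bags: B1 = {1, 2, 7}  B2 = {1, 2, 3}  B3 = {1, 3, 5}  B4 = {1, 2, 4}  B5 = {1, 4, 6}
Tree: B1–B2, B2–B3, B2–B4, B4–B5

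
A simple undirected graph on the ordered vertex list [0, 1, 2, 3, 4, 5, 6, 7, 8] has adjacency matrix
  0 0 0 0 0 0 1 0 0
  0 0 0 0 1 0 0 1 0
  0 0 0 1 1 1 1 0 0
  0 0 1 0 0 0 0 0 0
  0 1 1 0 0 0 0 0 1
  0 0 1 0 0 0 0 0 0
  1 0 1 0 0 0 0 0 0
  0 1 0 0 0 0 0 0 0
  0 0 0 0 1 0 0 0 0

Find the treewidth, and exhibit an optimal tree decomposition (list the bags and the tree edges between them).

Every bag has size at most 2, so the width is 2 − 1 = 1 and tw(G) ≤ 1. Since G has at least one edge (e.g. 2–3), it is not an edgeless graph, so tw(G) ≥ 1. Therefore the treewidth is 1.

Treewidth 1.
Bags: B1 = {2, 3}  B2 = {2, 5}  B3 = {2, 4}  B4 = {2, 6}  B5 = {0, 6}  B6 = {1, 4}  B7 = {1, 7}  B8 = {4, 8}
Tree: B1–B2, B2–B3, B3–B4, B4–B5, B3–B6, B6–B7, B6–B8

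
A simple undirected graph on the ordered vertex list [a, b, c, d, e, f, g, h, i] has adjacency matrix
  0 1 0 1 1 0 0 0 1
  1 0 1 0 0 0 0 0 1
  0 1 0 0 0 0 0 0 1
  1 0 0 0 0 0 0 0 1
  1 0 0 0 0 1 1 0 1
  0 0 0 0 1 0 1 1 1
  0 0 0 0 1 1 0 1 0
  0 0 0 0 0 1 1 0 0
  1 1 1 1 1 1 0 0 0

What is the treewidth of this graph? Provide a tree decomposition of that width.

Treewidth 2.
Bags: B1 = {e, f, g}  B2 = {e, f, i}  B3 = {a, e, i}  B4 = {a, b, i}  B5 = {f, g, h}  B6 = {a, d, i}  B7 = {b, c, i}
Tree: B1–B2, B2–B3, B3–B4, B1–B5, B4–B6, B4–B7

Every bag has size at most 3, so the width is 3 − 1 = 2 and tw(G) ≤ 2. Conversely, {e, f, g} is a clique of size 3, and the vertices of any clique must share a bag in every tree decomposition; so some bag has ≥ 3 vertices and tw(G) ≥ 2. The upper and lower bounds meet at 2, so that is the treewidth.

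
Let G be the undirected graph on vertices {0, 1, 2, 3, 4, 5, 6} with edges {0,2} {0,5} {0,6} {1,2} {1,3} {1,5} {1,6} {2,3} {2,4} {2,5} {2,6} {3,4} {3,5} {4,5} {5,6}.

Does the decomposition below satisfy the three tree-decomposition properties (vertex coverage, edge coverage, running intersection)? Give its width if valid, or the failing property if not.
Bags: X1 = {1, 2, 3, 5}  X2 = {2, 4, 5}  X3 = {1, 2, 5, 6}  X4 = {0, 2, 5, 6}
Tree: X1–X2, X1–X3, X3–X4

No — edge (3,4) lies in no bag.

A tree decomposition must satisfy three properties: every vertex lies in some bag; for every edge, both endpoints lie together in some bag; and for every vertex, the bags containing it form a connected subtree. Here edge (3,4) lies in no bag, so the decomposition is invalid.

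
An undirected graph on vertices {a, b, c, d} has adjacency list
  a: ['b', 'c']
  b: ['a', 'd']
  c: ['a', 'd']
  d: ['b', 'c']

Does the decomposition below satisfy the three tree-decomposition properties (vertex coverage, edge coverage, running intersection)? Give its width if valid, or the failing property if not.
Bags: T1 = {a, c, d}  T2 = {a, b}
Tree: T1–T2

A tree decomposition must satisfy three properties: every vertex lies in some bag; for every edge, both endpoints lie together in some bag; and for every vertex, the bags containing it form a connected subtree. Here edge (d,b) lies in no bag, so the decomposition is invalid.

No — edge (d,b) lies in no bag.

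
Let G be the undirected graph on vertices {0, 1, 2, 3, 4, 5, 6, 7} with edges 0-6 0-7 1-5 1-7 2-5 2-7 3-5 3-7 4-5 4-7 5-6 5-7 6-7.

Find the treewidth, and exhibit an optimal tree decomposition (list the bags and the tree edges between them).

Treewidth 2.
Bags: B1 = {5, 6, 7}  B2 = {4, 5, 7}  B3 = {0, 6, 7}  B4 = {3, 5, 7}  B5 = {2, 5, 7}  B6 = {1, 5, 7}
Tree: B1–B2, B1–B3, B1–B4, B1–B5, B4–B6

Every bag has size at most 3, so the width is 3 − 1 = 2 and tw(G) ≤ 2. Conversely, {0, 6, 7} is a clique of size 3, and the vertices of any clique must share a bag in every tree decomposition; so some bag has ≥ 3 vertices and tw(G) ≥ 2. Therefore the treewidth is 2.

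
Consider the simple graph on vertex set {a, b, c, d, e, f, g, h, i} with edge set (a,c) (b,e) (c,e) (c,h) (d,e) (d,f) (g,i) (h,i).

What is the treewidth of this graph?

A width-1 tree decomposition is:
Bags: B1 = {c, e}  B2 = {d, e}  B3 = {c, h}  B4 = {h, i}  B5 = {d, f}  B6 = {g, i}  B7 = {b, e}  B8 = {a, c}
Tree: B1–B2, B1–B3, B3–B4, B2–B5, B4–B6, B1–B7, B3–B8
The largest bag has 2 vertices, giving width 1; this decomposition certifies tw(G) ≤ 1. G has an edge, so its treewidth is at least 1. Therefore the treewidth is 1.

1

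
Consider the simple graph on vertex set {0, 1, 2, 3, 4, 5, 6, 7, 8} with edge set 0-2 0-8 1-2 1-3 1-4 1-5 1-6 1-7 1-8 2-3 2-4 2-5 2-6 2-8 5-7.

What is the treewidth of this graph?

2

A width-2 tree decomposition is:
Bags: B1 = {1, 2, 6}  B2 = {1, 2, 5}  B3 = {1, 2, 4}  B4 = {1, 5, 7}  B5 = {1, 2, 8}  B6 = {1, 2, 3}  B7 = {0, 2, 8}
Tree: B1–B2, B1–B3, B2–B4, B1–B5, B3–B6, B5–B7
Every bag has size at most 3, so the width is 3 − 1 = 2 and tw(G) ≤ 2. Conversely, {0, 2, 8} is a clique of size 3, and the vertices of any clique must share a bag in every tree decomposition; so some bag has ≥ 3 vertices and tw(G) ≥ 2. Therefore the treewidth is 2.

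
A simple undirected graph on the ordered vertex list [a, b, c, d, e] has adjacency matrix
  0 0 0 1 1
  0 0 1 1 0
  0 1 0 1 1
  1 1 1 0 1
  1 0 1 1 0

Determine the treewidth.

A width-2 tree decomposition is:
Bags: B1 = {c, d, e}  B2 = {a, d, e}  B3 = {b, c, d}
Tree: B1–B2, B1–B3
The largest bag has 3 vertices, giving width 2; this decomposition certifies tw(G) ≤ 2. Conversely, {c, d, e} is a clique of size 3, and the vertices of any clique must share a bag in every tree decomposition; so some bag has ≥ 3 vertices and tw(G) ≥ 2. Hence tw(G) = 2 exactly.

2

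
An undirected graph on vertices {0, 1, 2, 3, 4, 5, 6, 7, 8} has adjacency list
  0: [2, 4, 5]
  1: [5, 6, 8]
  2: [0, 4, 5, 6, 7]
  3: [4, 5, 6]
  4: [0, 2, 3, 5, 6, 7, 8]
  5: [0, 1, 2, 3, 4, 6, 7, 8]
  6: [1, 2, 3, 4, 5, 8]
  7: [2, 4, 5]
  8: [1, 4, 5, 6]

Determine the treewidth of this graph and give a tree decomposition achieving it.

The largest bag has 4 vertices, giving width 3; this decomposition certifies tw(G) ≤ 3. On the other hand G contains the 4-clique {1, 5, 6, 8}. A clique must lie in a single bag of any decomposition, so no decomposition can have width below 3. Therefore the treewidth is 3.

Treewidth 3.
One such decomposition:
Bags: B1 = {4, 5, 6, 8}  B2 = {2, 4, 5, 6}  B3 = {1, 5, 6, 8}  B4 = {0, 2, 4, 5}  B5 = {2, 4, 5, 7}  B6 = {3, 4, 5, 6}
Tree: B1–B2, B1–B3, B2–B4, B2–B5, B1–B6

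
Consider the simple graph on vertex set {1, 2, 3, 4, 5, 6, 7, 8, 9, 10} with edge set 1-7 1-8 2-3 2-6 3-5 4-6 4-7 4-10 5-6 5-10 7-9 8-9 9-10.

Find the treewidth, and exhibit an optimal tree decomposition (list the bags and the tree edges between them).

Treewidth 2.
Bags: B1 = {2, 3, 6}  B2 = {3, 5, 6}  B3 = {4, 5, 6}  B4 = {4, 5, 10}  B5 = {4, 7, 10}  B6 = {7, 9, 10}  B7 = {1, 7, 9}  B8 = {1, 8, 9}
Tree: B1–B2, B2–B3, B3–B4, B4–B5, B5–B6, B6–B7, B7–B8

The largest bag has 3 vertices, giving width 2; this decomposition certifies tw(G) ≤ 2. Since 2–3–5–6–2 is a cycle in G, G is not acyclic. Forests are exactly the graphs of treewidth ≤ 1, so tw(G) ≥ 2. Therefore the treewidth is 2.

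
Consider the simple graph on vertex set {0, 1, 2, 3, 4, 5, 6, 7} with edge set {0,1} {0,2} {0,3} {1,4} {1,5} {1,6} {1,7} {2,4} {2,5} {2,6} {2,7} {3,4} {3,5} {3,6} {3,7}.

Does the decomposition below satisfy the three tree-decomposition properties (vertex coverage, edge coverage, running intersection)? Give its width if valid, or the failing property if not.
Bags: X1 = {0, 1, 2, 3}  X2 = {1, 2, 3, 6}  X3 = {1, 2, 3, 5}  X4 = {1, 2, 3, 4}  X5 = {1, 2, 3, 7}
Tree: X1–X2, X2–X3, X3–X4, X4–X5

Checking the three conditions: (i) the bags cover all of {0, 1, 2, 3, 4, 5, 6, 7}; (ii) for each edge, some bag contains both endpoints; (iii) the bags containing any fixed vertex form a subtree. All hold, so the decomposition is valid with width 4 − 1 = 3.

Yes; width 3.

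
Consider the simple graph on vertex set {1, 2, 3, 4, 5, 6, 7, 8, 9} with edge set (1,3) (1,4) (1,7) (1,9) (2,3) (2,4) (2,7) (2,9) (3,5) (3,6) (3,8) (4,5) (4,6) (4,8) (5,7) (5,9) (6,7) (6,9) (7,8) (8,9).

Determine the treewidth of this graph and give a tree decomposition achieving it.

Treewidth 4.
One such decomposition:
Bags: B1 = {3, 4, 5, 7, 9}  B2 = {3, 4, 6, 7, 9}  B3 = {3, 4, 7, 8, 9}  B4 = {1, 3, 4, 7, 9}  B5 = {2, 3, 4, 7, 9}
Tree: B1–B2, B2–B3, B3–B4, B4–B5

The largest bag has 5 vertices, giving width 4; this decomposition certifies tw(G) ≤ 4. For the lower bound: the 5 vertex sets {5,9}, {3,6}, {4,8}, {7}, {1} are disjoint, each induces a connected subgraph, and every pair is joined by at least one edge of G. Contracting each set to a single vertex therefore yields K_{5} as a minor, and since treewidth is minor-monotone, tw(G) ≥ tw(K_{5}) = 4. Hence tw(G) = 4 exactly.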